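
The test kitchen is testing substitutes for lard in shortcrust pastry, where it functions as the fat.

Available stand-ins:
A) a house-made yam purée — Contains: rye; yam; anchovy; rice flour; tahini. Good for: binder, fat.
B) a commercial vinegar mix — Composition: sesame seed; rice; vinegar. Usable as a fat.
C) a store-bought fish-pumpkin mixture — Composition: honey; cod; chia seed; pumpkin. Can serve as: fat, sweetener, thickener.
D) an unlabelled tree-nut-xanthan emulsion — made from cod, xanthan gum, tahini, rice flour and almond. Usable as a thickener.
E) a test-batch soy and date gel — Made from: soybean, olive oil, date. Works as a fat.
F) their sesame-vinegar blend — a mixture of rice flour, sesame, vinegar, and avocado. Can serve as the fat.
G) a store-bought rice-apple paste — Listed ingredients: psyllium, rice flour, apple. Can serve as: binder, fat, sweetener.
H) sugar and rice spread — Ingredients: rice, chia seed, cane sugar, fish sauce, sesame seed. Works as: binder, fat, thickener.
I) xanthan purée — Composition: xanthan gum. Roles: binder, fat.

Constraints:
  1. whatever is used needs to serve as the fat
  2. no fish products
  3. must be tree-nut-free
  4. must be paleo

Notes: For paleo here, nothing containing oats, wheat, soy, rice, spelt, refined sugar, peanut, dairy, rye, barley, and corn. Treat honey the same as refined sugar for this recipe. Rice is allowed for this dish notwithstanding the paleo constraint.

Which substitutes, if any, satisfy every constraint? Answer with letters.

A: has rye, so not paleo; has anchovy, so not fish-free — no
B: rice is permitted under the paleo carve-out; nothing else excluded — valid
C: has honey, so not paleo; has cod, so not fish-free — reject
D: not usable as a fat; has cod, so not fish-free (and 1 more) — no
E: has soybean, so not paleo — reject
F: rice is permitted under the paleo carve-out; nothing else excluded — keep
G: rice is permitted under the paleo carve-out; nothing else excluded — keep
H: has cane sugar, so not paleo; has fish sauce, so not fish-free — out
I: nothing on the exclusion list — valid

B, F, G, I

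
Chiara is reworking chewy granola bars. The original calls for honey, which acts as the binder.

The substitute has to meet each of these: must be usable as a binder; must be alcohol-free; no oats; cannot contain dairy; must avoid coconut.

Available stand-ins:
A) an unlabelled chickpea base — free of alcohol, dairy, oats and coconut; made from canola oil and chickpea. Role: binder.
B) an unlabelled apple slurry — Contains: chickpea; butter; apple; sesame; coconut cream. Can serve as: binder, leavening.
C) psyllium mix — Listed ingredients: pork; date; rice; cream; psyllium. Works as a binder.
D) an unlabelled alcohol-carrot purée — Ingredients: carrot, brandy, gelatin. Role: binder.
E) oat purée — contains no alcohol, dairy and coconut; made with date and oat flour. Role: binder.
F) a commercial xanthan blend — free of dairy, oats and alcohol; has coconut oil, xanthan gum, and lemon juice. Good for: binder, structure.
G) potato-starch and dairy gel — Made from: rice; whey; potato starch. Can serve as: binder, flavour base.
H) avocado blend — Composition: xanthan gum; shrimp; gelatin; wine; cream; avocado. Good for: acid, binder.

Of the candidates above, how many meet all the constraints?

A: nothing on the exclusion list — OK
B: has coconut cream, so not coconut-free; has butter, so not dairy-free — no
C: has cream, so not dairy-free — no
D: has brandy, so not alcohol-free — reject
E: has oat flour, so not oat-free — out
F: has coconut oil, so not coconut-free — reject
G: has whey, so not dairy-free — no
H: has cream, so not dairy-free; has wine, so not alcohol-free — out

1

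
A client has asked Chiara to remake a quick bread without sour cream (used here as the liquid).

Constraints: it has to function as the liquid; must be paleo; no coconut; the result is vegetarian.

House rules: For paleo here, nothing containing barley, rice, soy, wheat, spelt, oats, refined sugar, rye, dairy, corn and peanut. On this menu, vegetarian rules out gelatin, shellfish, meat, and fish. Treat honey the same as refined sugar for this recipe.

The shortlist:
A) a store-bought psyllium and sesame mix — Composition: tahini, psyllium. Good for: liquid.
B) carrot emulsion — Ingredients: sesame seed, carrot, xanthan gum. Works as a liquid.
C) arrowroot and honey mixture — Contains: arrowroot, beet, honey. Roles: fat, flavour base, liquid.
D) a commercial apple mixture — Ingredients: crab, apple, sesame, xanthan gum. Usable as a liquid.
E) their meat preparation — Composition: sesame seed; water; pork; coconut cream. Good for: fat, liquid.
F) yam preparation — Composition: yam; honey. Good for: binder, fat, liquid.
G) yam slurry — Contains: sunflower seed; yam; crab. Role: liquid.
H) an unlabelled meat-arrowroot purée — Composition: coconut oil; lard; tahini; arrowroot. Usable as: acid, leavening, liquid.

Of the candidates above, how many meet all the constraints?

A: only tahini and psyllium; none excluded — OK
B: only sesame seed, xanthan gum, and carrot; none excluded — keep
C: has honey, so not paleo — no
D: has crab, so not vegetarian — out
E: has pork, so not vegetarian; has coconut cream, so not coconut-free — no
F: has honey, so not paleo — reject
G: has crab, so not vegetarian — no
H: has lard, so not vegetarian; has coconut oil, so not coconut-free — out

2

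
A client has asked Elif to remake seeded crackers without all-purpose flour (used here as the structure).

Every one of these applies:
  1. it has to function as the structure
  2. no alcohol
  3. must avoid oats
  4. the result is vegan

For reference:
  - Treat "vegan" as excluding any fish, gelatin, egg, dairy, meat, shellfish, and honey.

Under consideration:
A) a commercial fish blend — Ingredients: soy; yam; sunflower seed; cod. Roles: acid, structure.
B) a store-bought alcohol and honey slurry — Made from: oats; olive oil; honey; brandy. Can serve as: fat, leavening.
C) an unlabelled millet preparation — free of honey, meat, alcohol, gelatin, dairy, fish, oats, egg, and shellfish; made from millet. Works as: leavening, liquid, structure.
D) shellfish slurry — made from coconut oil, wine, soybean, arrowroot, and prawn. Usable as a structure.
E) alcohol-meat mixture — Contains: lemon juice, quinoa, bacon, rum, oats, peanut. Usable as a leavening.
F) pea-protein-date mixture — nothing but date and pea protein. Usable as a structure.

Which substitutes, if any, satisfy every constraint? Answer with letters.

C, F

A: has cod, so not vegan — no
B: not usable as a structure; has honey, so not vegan (and 2 more) — reject
C: no alcohol, vegan — valid
D: has prawn, so not vegan; has wine, so not alcohol-free — out
E: not usable as a structure; has bacon, so not vegan (and 2 more) — no
F: only date and pea protein; none excluded — OK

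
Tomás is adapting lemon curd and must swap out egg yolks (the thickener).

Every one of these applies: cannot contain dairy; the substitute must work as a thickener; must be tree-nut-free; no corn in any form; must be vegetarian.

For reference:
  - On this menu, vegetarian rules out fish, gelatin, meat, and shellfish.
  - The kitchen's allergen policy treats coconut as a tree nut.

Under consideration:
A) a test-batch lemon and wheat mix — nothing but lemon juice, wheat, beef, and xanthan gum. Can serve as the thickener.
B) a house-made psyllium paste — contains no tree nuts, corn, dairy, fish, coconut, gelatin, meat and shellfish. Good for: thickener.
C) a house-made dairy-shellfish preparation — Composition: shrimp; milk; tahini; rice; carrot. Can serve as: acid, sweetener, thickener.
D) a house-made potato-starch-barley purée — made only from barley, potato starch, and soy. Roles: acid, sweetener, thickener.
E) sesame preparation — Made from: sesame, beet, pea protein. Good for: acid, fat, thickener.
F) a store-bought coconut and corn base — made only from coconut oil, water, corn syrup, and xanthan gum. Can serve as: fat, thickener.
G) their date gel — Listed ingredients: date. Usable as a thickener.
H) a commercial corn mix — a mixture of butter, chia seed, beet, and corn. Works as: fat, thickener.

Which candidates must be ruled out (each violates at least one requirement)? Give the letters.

A: has beef, so not vegetarian — no
B: no dairy, no corn — valid
C: has shrimp, so not vegetarian; has milk, so not dairy-free — no
D: only barley, soy, and potato starch; none excluded — OK
E: all constraints satisfied — OK
F: has coconut oil, so not tree-nut-free; has corn syrup, so not corn-free — out
G: works as a thickener, vegetarian, tree-nut-free — valid
H: has butter, so not dairy-free; has corn, so not corn-free — no

A, C, F, H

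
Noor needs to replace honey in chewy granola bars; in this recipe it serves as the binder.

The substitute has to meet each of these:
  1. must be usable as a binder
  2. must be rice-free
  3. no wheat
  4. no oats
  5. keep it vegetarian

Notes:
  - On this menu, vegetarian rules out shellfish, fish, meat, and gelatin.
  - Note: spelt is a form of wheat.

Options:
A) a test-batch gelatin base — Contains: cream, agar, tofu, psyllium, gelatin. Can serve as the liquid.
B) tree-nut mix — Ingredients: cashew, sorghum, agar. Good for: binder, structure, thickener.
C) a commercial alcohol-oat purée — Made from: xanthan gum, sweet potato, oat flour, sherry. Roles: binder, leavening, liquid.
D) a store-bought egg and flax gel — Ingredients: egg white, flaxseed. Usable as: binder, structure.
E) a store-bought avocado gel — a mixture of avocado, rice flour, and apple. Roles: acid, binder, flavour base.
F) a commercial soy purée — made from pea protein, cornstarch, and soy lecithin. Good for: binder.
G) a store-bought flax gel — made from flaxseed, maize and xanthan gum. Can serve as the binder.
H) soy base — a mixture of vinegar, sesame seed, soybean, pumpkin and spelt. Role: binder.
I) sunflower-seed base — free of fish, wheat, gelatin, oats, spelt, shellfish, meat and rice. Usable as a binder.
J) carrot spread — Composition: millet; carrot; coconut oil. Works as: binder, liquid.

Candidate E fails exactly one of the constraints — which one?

rice-free

usable as a binder: satisfied
vegetarian: satisfied
oat-free: satisfied
rice-free: has rice flour — fails
wheat-free: satisfied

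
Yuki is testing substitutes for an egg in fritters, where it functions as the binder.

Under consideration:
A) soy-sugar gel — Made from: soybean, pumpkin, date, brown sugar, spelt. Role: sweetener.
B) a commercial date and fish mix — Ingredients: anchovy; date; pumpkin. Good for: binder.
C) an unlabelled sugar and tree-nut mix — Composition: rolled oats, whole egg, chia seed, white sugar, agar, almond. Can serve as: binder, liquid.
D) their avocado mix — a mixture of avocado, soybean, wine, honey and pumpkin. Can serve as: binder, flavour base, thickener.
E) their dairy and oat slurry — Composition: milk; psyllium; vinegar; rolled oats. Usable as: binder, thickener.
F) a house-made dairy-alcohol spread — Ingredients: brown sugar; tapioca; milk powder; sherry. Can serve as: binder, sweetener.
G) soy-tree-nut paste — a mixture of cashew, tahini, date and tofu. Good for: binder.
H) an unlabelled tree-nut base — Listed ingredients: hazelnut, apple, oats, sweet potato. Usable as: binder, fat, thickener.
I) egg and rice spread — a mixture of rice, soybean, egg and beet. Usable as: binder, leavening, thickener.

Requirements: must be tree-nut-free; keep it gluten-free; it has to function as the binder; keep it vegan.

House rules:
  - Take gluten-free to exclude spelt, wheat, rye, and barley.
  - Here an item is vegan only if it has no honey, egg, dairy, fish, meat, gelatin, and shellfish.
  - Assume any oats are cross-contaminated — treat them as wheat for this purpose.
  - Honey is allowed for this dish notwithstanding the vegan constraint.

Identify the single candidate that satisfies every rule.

D

A: not usable as a binder; has spelt, so not gluten-free — reject
B: has anchovy, so not vegan — reject
C: has rolled oats, so not gluten-free; has whole egg, so not vegan (and 1 more) — out
D: honey is permitted under the vegan carve-out; nothing else excluded — keep
E: has rolled oats, so not gluten-free; has milk, so not vegan — out
F: has milk powder, so not vegan — reject
G: has cashew, so not tree-nut-free — no
H: has oats, so not gluten-free; has hazelnut, so not tree-nut-free — reject
I: has egg, so not vegan — no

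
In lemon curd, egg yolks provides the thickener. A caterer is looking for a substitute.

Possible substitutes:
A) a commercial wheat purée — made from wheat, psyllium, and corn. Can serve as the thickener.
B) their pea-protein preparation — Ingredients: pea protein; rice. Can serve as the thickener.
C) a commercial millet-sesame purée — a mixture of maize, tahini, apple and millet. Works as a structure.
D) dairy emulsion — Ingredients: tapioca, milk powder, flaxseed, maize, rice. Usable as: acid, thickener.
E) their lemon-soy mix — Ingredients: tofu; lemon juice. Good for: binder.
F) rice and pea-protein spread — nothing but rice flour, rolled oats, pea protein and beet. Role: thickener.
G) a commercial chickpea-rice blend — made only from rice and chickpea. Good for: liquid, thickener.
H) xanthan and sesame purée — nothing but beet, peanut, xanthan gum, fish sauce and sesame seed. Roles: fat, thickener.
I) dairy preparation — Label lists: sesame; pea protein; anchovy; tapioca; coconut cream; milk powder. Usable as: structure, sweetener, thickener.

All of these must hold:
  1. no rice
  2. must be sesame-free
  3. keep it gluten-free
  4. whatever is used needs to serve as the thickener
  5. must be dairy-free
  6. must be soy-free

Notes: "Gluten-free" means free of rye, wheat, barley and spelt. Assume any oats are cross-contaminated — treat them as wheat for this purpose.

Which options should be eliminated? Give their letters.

A, B, C, D, E, F, G, H, I

A: has wheat, so not gluten-free — reject
B: has rice, so not rice-free — out
C: not usable as a thickener; has tahini, so not sesame-free — reject
D: has rice, so not rice-free; has milk powder, so not dairy-free — out
E: not usable as a thickener; has tofu, so not soy-free — no
F: has rolled oats, so not gluten-free; has rice flour, so not rice-free — out
G: has rice, so not rice-free — reject
H: has sesame seed, so not sesame-free — no
I: has sesame, so not sesame-free; has milk powder, so not dairy-free — no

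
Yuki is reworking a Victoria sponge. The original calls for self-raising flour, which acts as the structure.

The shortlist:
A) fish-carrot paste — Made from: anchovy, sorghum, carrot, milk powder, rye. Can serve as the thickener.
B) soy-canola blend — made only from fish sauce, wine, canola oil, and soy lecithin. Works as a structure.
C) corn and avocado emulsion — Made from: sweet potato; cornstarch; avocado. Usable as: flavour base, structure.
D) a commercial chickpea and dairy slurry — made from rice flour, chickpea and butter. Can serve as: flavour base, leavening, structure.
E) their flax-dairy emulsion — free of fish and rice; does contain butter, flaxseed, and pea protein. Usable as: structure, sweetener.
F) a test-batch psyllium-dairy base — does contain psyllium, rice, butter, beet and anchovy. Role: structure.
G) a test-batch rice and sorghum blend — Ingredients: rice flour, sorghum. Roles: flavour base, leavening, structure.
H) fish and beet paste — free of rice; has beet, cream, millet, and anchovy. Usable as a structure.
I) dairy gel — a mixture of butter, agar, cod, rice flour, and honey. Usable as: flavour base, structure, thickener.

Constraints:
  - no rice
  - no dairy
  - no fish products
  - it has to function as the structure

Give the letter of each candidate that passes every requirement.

C

A: not usable as a structure; has milk powder, so not dairy-free (and 1 more) — out
B: has fish sauce, so not fish-free — no
C: only cornstarch, sweet potato, and avocado; none excluded — OK
D: has butter, so not dairy-free; has rice flour, so not rice-free — no
E: has butter, so not dairy-free — reject
F: has butter, so not dairy-free; has anchovy, so not fish-free (and 1 more) — out
G: has rice flour, so not rice-free — no
H: has cream, so not dairy-free; has anchovy, so not fish-free — no
I: has butter, so not dairy-free; has cod, so not fish-free (and 1 more) — reject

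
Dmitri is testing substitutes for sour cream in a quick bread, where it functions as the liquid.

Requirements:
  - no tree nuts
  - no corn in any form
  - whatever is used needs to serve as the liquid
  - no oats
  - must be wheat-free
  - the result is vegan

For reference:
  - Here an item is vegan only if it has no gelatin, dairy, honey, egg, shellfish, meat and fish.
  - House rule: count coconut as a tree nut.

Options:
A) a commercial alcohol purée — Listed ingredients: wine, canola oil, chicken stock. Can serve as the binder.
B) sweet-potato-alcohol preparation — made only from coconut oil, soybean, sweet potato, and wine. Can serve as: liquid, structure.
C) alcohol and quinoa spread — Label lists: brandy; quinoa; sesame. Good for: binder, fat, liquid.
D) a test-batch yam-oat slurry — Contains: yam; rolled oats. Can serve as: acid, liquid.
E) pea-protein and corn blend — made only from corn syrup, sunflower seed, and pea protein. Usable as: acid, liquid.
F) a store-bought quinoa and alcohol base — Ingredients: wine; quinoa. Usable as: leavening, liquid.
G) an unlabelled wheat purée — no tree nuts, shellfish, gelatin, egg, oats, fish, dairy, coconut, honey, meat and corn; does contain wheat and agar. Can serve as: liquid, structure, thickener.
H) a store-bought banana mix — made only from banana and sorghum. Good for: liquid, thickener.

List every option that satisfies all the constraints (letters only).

A: not usable as a liquid; has chicken stock, so not vegan — no
B: has coconut oil, so not tree-nut-free — no
C: works as a liquid, vegan, no corn — OK
D: has rolled oats, so not oat-free — reject
E: has corn syrup, so not corn-free — reject
F: only wine and quinoa; none excluded — OK
G: has wheat, so not wheat-free — no
H: only sorghum and banana; none excluded — valid

C, F, H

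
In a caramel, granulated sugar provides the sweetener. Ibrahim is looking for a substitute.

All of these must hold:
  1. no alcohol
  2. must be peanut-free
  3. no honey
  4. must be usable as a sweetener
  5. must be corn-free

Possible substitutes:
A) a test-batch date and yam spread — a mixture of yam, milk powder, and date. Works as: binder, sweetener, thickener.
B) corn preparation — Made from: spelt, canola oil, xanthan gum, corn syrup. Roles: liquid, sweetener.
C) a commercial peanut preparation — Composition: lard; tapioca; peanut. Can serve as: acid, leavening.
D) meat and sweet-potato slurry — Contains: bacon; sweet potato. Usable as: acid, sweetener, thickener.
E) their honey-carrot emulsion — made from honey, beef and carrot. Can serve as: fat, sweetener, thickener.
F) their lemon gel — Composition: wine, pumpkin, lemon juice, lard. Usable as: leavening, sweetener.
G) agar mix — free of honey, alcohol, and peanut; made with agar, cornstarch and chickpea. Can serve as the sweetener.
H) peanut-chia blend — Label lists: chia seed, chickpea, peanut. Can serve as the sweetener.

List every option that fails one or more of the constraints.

A: only milk powder, yam, and date; none excluded — keep
B: has corn syrup, so not corn-free — no
C: not usable as a sweetener; has peanut, so not peanut-free — reject
D: only bacon and sweet potato; none excluded — OK
E: has honey, so not honey-free — no
F: has wine, so not alcohol-free — reject
G: has cornstarch, so not corn-free — no
H: has peanut, so not peanut-free — reject

B, C, E, F, G, H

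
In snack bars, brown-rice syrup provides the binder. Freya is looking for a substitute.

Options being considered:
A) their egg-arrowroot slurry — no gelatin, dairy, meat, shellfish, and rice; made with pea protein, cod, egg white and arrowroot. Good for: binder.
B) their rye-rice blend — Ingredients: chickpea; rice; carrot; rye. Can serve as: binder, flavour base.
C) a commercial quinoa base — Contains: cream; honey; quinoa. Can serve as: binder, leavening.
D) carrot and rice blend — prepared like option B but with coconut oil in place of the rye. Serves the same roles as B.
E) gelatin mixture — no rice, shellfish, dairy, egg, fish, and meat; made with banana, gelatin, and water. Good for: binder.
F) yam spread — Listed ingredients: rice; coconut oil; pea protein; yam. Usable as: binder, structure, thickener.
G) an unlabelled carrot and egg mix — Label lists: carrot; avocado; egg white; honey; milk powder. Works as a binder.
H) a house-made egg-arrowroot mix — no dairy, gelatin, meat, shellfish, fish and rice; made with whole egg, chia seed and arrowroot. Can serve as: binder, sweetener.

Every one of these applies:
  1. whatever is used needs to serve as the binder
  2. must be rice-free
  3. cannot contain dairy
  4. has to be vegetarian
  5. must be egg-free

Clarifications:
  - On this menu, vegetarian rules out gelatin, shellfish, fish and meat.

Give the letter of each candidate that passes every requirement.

A: has cod, so not vegetarian; has egg white, so not egg-free — out
B: has rice, so not rice-free — out
C: has cream, so not dairy-free — no
D: has rice, so not rice-free — no
E: has gelatin, so not vegetarian — out
F: has rice, so not rice-free — out
G: has milk powder, so not dairy-free; has egg white, so not egg-free — reject
H: has whole egg, so not egg-free — no

none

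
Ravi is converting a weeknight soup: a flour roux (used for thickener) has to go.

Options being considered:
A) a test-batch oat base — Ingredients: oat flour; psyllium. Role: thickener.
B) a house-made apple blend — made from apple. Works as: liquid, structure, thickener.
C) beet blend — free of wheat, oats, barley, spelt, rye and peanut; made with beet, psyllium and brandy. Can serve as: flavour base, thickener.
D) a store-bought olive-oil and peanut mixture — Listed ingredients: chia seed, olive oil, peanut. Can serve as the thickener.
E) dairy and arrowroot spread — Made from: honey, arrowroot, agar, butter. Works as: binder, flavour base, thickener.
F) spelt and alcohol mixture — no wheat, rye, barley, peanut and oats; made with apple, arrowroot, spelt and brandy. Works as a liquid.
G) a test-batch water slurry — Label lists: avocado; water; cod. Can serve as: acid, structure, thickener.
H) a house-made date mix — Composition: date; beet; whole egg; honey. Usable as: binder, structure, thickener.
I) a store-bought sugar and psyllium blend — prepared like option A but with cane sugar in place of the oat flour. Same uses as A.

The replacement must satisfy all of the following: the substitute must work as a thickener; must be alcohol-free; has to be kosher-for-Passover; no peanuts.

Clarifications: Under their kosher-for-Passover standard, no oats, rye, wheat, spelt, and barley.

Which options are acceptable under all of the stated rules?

B, E, G, H, I

A: has oat flour, so not kosher-for-Passover — out
B: every rule checks out — valid
C: has brandy, so not alcohol-free — no
D: has peanut, so not peanut-free — out
E: every rule checks out — valid
F: not usable as a thickener; has spelt, so not kosher-for-Passover (and 1 more) — no
G: no peanut, kosher-for-Passover — OK
H: no alcohol, no peanut — keep
I: nothing on the exclusion list — keep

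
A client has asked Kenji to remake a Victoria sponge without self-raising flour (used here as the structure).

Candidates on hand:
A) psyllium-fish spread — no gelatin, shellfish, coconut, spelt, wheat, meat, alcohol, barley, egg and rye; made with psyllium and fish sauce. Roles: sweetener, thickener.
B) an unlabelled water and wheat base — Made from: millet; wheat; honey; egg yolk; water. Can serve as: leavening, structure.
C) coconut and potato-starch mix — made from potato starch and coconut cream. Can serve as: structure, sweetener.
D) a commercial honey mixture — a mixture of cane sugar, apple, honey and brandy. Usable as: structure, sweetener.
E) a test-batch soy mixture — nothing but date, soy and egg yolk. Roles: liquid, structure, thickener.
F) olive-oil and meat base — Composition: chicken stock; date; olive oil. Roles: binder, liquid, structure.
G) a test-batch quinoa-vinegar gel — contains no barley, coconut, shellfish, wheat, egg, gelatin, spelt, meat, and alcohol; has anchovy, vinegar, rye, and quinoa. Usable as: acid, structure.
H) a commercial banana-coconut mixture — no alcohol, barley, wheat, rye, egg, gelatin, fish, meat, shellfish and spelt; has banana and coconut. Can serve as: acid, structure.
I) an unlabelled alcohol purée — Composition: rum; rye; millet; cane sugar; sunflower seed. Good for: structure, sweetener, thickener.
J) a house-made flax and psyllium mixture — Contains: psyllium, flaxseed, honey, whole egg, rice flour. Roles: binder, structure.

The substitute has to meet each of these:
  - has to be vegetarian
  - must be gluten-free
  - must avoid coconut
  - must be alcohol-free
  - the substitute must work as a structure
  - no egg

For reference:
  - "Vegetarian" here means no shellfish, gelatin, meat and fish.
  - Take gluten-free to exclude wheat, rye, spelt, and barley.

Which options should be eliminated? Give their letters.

A: not usable as a structure; has fish sauce, so not vegetarian — no
B: has wheat, so not gluten-free; has egg yolk, so not egg-free — no
C: has coconut cream, so not coconut-free — out
D: has brandy, so not alcohol-free — out
E: has egg yolk, so not egg-free — reject
F: has chicken stock, so not vegetarian — no
G: has anchovy, so not vegetarian; has rye, so not gluten-free — no
H: has coconut, so not coconut-free — no
I: has rye, so not gluten-free; has rum, so not alcohol-free — out
J: has whole egg, so not egg-free — out

A, B, C, D, E, F, G, H, I, J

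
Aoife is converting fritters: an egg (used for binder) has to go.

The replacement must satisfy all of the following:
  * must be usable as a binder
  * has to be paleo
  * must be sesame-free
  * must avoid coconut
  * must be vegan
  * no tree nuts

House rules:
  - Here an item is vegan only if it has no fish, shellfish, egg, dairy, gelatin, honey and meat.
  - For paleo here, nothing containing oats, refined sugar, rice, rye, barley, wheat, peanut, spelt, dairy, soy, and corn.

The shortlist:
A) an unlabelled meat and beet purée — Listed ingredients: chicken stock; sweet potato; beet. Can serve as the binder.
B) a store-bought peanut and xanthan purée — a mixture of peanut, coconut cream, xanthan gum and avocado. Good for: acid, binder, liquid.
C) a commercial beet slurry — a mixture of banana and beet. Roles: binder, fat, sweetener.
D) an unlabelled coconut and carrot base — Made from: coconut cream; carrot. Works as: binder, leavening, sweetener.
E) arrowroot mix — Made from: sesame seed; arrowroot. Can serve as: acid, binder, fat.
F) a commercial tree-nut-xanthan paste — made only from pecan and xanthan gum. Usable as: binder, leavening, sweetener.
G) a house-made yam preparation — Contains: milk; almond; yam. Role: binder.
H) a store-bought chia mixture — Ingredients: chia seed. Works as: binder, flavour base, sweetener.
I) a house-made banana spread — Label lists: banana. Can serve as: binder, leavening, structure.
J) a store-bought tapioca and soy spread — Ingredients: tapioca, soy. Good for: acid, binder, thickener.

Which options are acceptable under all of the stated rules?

A: has chicken stock, so not vegan — reject
B: has peanut, so not paleo; has coconut cream, so not coconut-free — reject
C: works as a binder, paleo, no tree nuts — keep
D: has coconut cream, so not coconut-free — reject
E: has sesame seed, so not sesame-free — no
F: has pecan, so not tree-nut-free — out
G: has milk, so not vegan; has milk, so not paleo (and 1 more) — out
H: every rule checks out — OK
I: works as a binder, no sesame, no coconut — valid
J: has soy, so not paleo — reject

C, H, I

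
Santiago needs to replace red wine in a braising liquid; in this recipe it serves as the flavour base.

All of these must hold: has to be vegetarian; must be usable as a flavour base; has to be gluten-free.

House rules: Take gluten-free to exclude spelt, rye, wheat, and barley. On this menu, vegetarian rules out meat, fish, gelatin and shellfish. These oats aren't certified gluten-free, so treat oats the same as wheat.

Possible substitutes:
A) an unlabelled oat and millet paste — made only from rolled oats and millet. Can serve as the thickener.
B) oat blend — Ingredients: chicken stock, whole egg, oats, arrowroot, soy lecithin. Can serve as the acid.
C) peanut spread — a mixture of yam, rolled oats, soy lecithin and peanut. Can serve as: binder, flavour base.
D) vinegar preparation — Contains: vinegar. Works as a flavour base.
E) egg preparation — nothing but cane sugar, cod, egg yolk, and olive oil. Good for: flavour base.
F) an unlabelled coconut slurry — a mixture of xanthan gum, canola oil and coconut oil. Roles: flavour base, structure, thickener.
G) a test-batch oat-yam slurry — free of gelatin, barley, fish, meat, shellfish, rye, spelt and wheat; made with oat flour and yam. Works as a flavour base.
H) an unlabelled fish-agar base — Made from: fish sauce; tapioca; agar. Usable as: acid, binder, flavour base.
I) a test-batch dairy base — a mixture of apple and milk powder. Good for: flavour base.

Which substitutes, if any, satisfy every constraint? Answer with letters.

A: not usable as a flavour base; has rolled oats, so not gluten-free — no
B: not usable as a flavour base; has oats, so not gluten-free (and 1 more) — out
C: has rolled oats, so not gluten-free — out
D: only vinegar; none excluded — valid
E: has cod, so not vegetarian — no
F: works as a flavour base, vegetarian, gluten-free — keep
G: has oat flour, so not gluten-free — no
H: has fish sauce, so not vegetarian — out
I: only milk powder and apple; none excluded — keep

D, F, I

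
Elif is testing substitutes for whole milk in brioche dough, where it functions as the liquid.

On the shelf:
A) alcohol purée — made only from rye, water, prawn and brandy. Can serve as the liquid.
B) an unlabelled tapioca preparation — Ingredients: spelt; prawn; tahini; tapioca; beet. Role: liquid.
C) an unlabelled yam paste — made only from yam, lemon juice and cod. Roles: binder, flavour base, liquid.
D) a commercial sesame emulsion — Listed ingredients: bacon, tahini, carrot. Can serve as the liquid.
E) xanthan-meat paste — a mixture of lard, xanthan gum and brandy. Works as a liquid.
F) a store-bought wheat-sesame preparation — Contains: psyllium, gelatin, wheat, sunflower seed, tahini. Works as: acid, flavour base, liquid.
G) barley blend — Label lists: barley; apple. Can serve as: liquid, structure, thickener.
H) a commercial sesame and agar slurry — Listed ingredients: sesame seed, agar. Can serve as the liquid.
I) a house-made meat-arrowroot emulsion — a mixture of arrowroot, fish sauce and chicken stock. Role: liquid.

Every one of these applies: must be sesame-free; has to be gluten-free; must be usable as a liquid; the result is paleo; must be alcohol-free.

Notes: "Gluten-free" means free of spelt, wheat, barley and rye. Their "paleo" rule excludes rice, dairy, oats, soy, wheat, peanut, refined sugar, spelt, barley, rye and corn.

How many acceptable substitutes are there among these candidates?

A: has rye, so not gluten-free; has rye, so not paleo (and 1 more) — out
B: has spelt, so not gluten-free; has spelt, so not paleo (and 1 more) — reject
C: paleo, no sesame — OK
D: has tahini, so not sesame-free — out
E: has brandy, so not alcohol-free — reject
F: has wheat, so not gluten-free; has wheat, so not paleo (and 1 more) — no
G: has barley, so not gluten-free; has barley, so not paleo — out
H: has sesame seed, so not sesame-free — reject
I: all constraints satisfied — valid

2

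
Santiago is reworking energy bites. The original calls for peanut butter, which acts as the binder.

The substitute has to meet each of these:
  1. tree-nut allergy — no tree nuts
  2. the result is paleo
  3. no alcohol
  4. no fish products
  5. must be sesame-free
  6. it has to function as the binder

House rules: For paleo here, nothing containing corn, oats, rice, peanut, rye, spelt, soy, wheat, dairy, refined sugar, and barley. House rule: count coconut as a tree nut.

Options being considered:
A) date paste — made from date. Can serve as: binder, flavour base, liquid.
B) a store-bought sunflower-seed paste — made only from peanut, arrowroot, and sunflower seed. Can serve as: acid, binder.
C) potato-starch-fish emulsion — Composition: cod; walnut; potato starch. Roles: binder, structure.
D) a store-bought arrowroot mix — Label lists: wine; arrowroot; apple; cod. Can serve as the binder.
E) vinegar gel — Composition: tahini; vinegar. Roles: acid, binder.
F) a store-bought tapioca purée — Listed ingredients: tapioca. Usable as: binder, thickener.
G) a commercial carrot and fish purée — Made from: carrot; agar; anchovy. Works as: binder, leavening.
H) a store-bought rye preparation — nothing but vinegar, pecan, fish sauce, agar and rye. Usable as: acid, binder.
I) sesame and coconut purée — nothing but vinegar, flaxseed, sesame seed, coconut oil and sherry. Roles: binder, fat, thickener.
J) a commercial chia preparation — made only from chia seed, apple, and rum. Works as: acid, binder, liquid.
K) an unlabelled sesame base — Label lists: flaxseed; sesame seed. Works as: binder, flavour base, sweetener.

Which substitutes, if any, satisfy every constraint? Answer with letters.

A, F

A: only date; none excluded — valid
B: has peanut, so not paleo — out
C: has walnut, so not tree-nut-free; has cod, so not fish-free — reject
D: has wine, so not alcohol-free; has cod, so not fish-free — out
E: has tahini, so not sesame-free — out
F: all constraints satisfied — keep
G: has anchovy, so not fish-free — out
H: has rye, so not paleo; has pecan, so not tree-nut-free (and 1 more) — no
I: has coconut oil, so not tree-nut-free; has sherry, so not alcohol-free (and 1 more) — reject
J: has rum, so not alcohol-free — no
K: has sesame seed, so not sesame-free — no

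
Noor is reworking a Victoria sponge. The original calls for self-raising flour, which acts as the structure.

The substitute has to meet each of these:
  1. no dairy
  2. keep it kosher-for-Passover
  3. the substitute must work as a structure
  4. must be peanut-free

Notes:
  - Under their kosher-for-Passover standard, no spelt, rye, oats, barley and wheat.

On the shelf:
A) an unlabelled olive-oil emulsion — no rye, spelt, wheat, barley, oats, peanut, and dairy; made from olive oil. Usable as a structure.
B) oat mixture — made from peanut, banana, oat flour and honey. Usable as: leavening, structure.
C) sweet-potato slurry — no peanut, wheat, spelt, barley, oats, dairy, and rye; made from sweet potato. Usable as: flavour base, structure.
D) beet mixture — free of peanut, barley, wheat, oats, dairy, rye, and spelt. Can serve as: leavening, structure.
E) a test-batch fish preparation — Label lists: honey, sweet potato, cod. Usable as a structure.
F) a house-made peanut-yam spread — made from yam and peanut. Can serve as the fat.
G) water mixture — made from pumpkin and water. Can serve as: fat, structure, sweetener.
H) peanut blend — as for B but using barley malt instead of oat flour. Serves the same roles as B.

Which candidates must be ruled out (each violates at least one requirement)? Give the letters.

B, F, H

A: works as a structure, no dairy, no peanut — keep
B: has oat flour, so not kosher-for-Passover; has peanut, so not peanut-free — out
C: works as a structure, kosher-for-Passover, no peanut — keep
D: every rule checks out — valid
E: only cod, honey and sweet potato; none excluded — OK
F: not usable as a structure; has peanut, so not peanut-free — reject
G: only pumpkin and water; none excluded — OK
H: has barley malt, so not kosher-for-Passover; has peanut, so not peanut-free — out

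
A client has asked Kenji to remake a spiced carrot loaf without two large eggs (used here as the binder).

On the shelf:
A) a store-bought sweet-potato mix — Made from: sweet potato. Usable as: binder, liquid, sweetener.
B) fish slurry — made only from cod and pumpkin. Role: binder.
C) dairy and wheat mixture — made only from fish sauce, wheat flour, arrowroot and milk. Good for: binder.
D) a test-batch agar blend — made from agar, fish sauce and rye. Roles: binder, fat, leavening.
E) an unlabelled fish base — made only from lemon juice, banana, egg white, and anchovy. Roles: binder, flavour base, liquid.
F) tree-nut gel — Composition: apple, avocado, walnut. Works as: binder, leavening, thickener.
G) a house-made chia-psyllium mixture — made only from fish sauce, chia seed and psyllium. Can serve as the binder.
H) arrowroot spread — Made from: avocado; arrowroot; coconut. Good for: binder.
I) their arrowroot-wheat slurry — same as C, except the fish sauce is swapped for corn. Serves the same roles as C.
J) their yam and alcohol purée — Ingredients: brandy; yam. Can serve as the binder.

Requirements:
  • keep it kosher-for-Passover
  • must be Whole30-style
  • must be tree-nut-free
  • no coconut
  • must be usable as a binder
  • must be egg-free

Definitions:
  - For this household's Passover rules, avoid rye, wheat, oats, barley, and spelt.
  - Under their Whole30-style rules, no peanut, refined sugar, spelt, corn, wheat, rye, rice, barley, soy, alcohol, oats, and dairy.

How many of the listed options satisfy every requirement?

A: works as a binder, no tree nuts, kosher-for-Passover — keep
B: works as a binder, no tree nuts, kosher-for-Passover — keep
C: has wheat flour, so not kosher-for-Passover; has milk, so not Whole30-style — out
D: has rye, so not kosher-for-Passover; has rye, so not Whole30-style — no
E: has egg white, so not egg-free — reject
F: has walnut, so not tree-nut-free — out
G: all constraints satisfied — valid
H: has coconut, so not coconut-free — out
I: has wheat flour, so not kosher-for-Passover; has corn, so not Whole30-style — no
J: has brandy, so not Whole30-style — no

3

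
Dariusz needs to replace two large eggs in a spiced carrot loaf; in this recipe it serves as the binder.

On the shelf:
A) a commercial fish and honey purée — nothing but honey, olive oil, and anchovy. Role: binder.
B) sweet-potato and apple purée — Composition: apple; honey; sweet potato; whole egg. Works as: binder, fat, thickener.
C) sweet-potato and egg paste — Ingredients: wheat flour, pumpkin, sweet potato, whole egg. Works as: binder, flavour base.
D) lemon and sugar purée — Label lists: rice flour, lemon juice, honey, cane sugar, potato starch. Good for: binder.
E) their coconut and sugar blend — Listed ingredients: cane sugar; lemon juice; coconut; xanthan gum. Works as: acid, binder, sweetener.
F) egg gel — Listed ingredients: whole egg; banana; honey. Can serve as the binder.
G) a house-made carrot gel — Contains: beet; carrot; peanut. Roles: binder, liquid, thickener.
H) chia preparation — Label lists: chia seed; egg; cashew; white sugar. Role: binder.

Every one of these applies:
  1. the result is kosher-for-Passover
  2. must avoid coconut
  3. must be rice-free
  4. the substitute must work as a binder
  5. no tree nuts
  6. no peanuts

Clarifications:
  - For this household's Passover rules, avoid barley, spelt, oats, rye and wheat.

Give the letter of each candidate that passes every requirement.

A, B, F

A: nothing on the exclusion list — keep
B: kosher-for-Passover, no peanut — valid
C: has wheat flour, so not kosher-for-Passover — reject
D: has rice flour, so not rice-free — reject
E: has coconut, so not coconut-free — out
F: only whole egg, honey, and banana; none excluded — keep
G: has peanut, so not peanut-free — reject
H: has cashew, so not tree-nut-free — no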